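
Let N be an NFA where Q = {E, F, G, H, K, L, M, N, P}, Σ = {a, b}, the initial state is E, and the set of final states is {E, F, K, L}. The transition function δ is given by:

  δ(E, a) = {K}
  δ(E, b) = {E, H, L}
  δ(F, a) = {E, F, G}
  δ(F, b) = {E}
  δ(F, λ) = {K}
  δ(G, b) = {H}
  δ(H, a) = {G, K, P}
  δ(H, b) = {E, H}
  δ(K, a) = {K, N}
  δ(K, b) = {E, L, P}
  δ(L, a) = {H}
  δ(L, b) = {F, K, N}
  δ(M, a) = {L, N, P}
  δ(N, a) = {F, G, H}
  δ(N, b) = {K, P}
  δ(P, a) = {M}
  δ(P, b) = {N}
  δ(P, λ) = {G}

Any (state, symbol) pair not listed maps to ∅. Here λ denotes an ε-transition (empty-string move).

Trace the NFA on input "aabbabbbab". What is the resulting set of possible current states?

{E, G, H, K, L, N, P}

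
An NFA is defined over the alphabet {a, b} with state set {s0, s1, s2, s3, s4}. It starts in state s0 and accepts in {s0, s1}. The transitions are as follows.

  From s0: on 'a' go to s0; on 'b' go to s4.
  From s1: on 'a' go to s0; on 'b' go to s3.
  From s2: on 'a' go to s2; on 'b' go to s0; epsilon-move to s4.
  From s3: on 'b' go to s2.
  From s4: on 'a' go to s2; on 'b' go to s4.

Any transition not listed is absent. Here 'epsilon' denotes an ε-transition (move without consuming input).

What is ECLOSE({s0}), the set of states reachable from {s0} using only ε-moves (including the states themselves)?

{s0}

Begin with {s0}.
No ε-moves leave this set, so the closure equals the set itself.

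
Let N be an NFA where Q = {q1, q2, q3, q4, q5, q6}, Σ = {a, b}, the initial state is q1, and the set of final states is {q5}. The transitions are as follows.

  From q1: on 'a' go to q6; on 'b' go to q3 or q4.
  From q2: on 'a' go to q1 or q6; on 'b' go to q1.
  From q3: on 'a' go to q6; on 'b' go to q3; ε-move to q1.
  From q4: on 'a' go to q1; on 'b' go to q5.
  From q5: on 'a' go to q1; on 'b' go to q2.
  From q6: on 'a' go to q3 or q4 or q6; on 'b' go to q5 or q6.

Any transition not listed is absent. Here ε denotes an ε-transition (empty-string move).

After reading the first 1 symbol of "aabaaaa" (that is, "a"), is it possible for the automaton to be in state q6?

Yes

Start in {q1}.
Read 'a': q1→{q6}; now {q6}.
State q6 is in {q6}.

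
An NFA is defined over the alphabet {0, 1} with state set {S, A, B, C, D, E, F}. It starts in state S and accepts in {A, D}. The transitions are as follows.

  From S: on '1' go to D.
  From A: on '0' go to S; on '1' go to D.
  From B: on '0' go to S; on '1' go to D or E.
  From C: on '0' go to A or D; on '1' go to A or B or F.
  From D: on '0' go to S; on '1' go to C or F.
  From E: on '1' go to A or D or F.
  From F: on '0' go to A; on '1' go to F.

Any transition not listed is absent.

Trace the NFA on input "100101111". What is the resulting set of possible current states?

Start in {S}.
Read '1': S→{D}; now {D}.
Read '0': D→{S}; now {S}.
Read '0': S→∅; now ∅.
The set is empty and remains empty for the remaining 6 symbols.

∅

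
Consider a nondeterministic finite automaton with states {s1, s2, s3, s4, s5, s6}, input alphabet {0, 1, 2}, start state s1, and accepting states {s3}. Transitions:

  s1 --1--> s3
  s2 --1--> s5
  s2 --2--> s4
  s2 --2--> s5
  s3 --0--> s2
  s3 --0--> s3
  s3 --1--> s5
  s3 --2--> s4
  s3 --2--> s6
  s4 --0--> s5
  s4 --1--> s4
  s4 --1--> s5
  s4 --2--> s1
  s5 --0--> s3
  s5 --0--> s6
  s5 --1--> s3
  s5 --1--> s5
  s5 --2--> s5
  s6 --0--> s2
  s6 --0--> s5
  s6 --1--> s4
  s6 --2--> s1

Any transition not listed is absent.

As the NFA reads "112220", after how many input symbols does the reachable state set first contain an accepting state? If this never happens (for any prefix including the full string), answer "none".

Start in {s1}.
Read '1': {s1} → {s3}.
None of the earlier sets intersect F, but {s3} does.

1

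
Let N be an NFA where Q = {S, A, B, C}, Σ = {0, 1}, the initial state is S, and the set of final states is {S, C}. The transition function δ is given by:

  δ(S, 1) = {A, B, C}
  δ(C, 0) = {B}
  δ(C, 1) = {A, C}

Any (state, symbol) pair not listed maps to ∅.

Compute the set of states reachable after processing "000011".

∅

Start in {S}.
Read '0': {S} → ∅.
The set is empty and remains empty for the remaining 5 symbols.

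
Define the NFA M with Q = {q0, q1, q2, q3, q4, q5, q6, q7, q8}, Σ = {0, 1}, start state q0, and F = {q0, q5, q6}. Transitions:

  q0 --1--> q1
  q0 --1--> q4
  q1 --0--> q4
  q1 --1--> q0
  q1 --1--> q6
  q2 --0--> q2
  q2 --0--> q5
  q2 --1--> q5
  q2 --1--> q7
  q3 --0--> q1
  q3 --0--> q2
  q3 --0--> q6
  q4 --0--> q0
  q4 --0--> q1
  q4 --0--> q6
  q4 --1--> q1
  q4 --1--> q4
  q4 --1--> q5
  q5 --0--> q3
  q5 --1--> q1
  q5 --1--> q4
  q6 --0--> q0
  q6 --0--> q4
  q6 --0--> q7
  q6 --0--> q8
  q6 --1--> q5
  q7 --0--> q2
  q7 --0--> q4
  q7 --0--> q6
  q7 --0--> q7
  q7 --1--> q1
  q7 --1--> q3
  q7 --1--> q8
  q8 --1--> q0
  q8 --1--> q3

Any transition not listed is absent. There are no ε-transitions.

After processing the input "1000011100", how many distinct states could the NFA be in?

8

Start in {q0}.
Read '1': {q0} → {q1, q4}.
Read '0': {q1, q4} → {q0, q1, q4, q6}.
Read '0': {q0, q1, q4, q6} → {q0, q1, q4, q6, q7, q8}.
Read '0': {q0, q1, q4, q6, q7, q8} → {q0, q1, q2, q4, q6, q7, q8}.
Read '0': {q0, q1, q2, q4, q6, q7, q8} → {q0, q1, q2, q4, q5, q6, q7, q8}.
Read '1': {q0, q1, q2, q4, q5, q6, q7, q8} → {q0, q1, q3, q4, q5, q6, q7, q8}.
Read '1': {q0, q1, q3, q4, q5, q6, q7, q8} → {q0, q1, q3, q4, q5, q6, q8}.
Read '1': {q0, q1, q3, q4, q5, q6, q8} → {q0, q1, q3, q4, q5, q6}.
Read '0': {q0, q1, q3, q4, q5, q6} → {q0, q1, q2, q3, q4, q6, q7, q8}.
Read '0': {q0, q1, q2, q3, q4, q6, q7, q8} → {q0, q1, q2, q4, q5, q6, q7, q8}.
That set has 8 states.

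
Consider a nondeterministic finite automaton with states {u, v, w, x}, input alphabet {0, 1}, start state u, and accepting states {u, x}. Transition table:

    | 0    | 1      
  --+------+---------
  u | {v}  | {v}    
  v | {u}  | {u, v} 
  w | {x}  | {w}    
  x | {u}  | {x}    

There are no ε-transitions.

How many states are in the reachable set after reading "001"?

1

Start in {u}.
Read '0': {u} → {v}.
Read '0': {v} → {u}.
Read '1': {u} → {v}.
That set has 1 state.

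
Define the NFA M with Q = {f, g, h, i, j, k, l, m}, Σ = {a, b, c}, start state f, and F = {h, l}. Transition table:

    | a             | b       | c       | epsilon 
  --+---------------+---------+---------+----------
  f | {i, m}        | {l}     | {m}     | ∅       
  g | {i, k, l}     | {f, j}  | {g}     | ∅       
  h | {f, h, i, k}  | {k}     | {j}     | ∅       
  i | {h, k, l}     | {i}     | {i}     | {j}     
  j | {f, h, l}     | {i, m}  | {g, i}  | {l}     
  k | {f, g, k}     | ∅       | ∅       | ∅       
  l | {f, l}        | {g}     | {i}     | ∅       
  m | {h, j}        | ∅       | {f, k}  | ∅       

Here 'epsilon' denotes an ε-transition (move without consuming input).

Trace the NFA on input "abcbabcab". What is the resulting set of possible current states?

Start in {f}.
Read 'a': f→{i, m}; union {i, m}; ε-closure = {i, j, l, m}.
Read 'b': i→{i}, j→{i, m}, l→{g}, m→∅; union {g, i, m}; ε-closure = {g, i, j, l, m}.
Read 'c': g→{g}, i→{i}, j→{g, i}, l→{i}, m→{f, k}; union {f, g, i, k}; ε-closure = {f, g, i, j, k, l}.
Read 'b': f→{l}, g→{f, j}, i→{i}, j→{i, m}, k→∅, l→{g}; now {f, g, i, j, l, m}.
Read 'a': f→{i, m}, g→{i, k, l}, i→{h, k, l}, j→{f, h, l}, l→{f, l}, m→{h, j}; now {f, h, i, j, k, l, m}.
Read 'b': f→{l}, h→{k}, i→{i}, j→{i, m}, k→∅, l→{g}, m→∅; union {g, i, k, l, m}; ε-closure = {g, i, j, k, l, m}.
Read 'c': g→{g}, i→{i}, j→{g, i}, k→∅, l→{i}, m→{f, k}; union {f, g, i, k}; ε-closure = {f, g, i, j, k, l}.
Read 'a': f→{i, m}, g→{i, k, l}, i→{h, k, l}, j→{f, h, l}, k→{f, g, k}, l→{f, l}; union {f, g, h, i, k, l, m}; ε-closure = {f, g, h, i, j, k, l, m}.
Read 'b': f→{l}, g→{f, j}, h→{k}, i→{i}, j→{i, m}, k→∅, l→{g}, m→∅; now {f, g, i, j, k, l, m}.

{f, g, i, j, k, l, m}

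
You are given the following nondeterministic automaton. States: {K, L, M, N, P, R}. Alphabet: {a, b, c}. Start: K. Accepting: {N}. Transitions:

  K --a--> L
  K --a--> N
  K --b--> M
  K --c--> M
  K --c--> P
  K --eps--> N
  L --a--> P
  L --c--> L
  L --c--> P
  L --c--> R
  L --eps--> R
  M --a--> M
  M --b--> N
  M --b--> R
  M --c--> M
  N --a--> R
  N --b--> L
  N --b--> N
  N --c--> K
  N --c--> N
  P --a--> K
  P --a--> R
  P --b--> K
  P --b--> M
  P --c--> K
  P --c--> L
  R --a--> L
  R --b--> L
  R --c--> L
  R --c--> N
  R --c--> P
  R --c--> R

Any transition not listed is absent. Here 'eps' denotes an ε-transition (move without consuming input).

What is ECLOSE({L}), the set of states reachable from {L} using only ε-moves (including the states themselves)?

Begin with {L}.
ε-move L → R; add R.

{L, R}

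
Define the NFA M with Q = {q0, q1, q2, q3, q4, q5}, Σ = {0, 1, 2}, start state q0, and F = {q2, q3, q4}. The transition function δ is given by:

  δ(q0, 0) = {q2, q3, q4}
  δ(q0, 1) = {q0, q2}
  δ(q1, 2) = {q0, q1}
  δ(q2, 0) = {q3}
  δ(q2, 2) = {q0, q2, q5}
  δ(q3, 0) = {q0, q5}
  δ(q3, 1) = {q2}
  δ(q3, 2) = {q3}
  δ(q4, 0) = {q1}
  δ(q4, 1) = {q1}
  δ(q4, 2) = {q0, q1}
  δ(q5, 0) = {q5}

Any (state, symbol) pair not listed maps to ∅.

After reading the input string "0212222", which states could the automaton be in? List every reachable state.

{q0, q2, q5}

Start in {q0}.
Read '0': q0→{q2, q3, q4}; now {q2, q3, q4}.
Read '2': q2→{q0, q2, q5}, q3→{q3}, q4→{q0, q1}; now {q0, q1, q2, q3, q5}.
Read '1': q0→{q0, q2}, q1→∅, q2→∅, q3→{q2}, q5→∅; now {q0, q2}.
Read '2': q0→∅, q2→{q0, q2, q5}; now {q0, q2, q5}.
Read '2': q0→∅, q2→{q0, q2, q5}, q5→∅; now {q0, q2, q5}.
Read '2': q0→∅, q2→{q0, q2, q5}, q5→∅; now {q0, q2, q5}.
Read '2': q0→∅, q2→{q0, q2, q5}, q5→∅; now {q0, q2, q5}.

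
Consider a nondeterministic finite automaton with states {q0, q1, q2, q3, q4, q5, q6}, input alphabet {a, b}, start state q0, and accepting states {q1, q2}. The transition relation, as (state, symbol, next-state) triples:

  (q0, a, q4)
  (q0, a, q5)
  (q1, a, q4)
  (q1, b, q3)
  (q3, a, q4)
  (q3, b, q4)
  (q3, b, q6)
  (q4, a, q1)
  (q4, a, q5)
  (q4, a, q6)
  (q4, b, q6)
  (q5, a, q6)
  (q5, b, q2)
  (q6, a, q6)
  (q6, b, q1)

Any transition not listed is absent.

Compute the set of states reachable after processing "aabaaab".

{q1, q6}

Start in {q0}.
Read 'a': q0→{q4, q5}; now {q4, q5}.
Read 'a': q4→{q1, q5, q6}, q5→{q6}; now {q1, q5, q6}.
Read 'b': q1→{q3}, q5→{q2}, q6→{q1}; now {q1, q2, q3}.
Read 'a': q1→{q4}, q2→∅, q3→{q4}; now {q4}.
Read 'a': q4→{q1, q5, q6}; now {q1, q5, q6}.
Read 'a': q1→{q4}, q5→{q6}, q6→{q6}; now {q4, q6}.
Read 'b': q4→{q6}, q6→{q1}; now {q1, q6}.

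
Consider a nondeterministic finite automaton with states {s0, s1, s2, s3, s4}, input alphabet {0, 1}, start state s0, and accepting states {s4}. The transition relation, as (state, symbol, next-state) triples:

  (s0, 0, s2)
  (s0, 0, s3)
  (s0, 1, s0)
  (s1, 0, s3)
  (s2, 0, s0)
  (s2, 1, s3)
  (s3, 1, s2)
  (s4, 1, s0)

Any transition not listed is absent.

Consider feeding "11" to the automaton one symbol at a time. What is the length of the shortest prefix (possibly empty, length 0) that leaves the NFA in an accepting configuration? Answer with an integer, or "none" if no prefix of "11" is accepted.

none

Start in {s0}.
Read '1': s0→{s0}; now {s0}.
Read '1': s0→{s0}; now {s0}.
No reachable set along the way intersects F.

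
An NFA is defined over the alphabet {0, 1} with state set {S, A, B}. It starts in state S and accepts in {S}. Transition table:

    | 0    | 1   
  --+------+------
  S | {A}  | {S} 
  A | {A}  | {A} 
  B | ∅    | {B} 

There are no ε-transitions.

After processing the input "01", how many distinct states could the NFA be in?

1

Start in {S}.
Read '0': S→{A}; now {A}.
Read '1': A→{A}; now {A}.
That set has 1 state.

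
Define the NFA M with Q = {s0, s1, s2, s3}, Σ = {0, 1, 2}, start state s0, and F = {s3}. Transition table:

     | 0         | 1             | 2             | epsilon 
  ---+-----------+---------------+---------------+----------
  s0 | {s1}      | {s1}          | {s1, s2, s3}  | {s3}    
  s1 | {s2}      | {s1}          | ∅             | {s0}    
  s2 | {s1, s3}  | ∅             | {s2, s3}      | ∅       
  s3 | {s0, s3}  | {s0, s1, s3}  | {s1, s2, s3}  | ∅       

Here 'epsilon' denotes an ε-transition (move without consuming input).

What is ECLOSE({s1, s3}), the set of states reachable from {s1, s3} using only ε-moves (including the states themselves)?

{s0, s1, s3}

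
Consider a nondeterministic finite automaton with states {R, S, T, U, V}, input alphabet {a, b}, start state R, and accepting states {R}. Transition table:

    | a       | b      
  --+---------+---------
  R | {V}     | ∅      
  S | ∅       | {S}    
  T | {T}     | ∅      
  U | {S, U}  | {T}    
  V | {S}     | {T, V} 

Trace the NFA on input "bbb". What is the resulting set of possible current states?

∅

Start in {R}.
Read 'b': {R} → ∅.
The set is empty and remains empty for the remaining 2 symbols.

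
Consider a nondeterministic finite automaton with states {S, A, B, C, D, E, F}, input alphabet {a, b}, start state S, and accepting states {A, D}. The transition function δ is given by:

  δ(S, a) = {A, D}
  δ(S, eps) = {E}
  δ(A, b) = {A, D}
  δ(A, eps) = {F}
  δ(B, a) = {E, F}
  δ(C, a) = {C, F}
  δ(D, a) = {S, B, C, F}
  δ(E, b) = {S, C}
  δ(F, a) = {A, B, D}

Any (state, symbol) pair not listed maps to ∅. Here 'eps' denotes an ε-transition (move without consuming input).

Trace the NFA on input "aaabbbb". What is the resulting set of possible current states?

{S, A, C, D, E, F}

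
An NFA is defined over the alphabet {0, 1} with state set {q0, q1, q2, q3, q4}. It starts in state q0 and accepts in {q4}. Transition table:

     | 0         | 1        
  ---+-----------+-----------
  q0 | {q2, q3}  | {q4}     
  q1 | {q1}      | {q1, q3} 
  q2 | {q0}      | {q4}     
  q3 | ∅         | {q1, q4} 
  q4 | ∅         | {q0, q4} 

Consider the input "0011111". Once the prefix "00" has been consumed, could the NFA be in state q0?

Start in {q0}.
Read '0': q0→{q2, q3}; now {q2, q3}.
Read '0': q2→{q0}, q3→∅; now {q0}.
State q0 is in {q0}.

Yes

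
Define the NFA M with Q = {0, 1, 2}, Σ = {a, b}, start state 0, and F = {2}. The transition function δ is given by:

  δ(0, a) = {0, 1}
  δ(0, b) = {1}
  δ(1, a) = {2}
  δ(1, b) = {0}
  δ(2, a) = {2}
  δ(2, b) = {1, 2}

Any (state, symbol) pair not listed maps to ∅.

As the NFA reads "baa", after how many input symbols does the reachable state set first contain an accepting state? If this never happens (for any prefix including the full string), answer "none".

2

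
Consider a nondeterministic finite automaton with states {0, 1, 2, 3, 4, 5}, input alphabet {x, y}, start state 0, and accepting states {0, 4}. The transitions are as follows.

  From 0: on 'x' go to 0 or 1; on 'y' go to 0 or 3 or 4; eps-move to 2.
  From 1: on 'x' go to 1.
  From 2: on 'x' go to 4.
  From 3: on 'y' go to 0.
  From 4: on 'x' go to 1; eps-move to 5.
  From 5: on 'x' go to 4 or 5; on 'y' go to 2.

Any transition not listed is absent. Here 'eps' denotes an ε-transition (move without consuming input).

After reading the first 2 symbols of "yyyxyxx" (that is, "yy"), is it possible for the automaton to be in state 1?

No

Start: ε-closure({0}) = {0, 2}.
Read 'y': 0→{0, 3, 4}, 2→∅; union {0, 3, 4}; ε-closure = {0, 2, 3, 4, 5}.
Read 'y': 0→{0, 3, 4}, 2→∅, 3→{0}, 4→∅, 5→{2}; union {0, 2, 3, 4}; ε-closure = {0, 2, 3, 4, 5}.
State 1 is not in {0, 2, 3, 4, 5}.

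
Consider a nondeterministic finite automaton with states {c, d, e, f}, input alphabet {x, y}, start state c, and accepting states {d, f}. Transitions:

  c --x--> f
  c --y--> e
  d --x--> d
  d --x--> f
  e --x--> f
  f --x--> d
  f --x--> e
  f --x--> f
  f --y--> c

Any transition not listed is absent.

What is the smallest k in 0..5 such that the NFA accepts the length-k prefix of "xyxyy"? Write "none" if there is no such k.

Start in {c}.
Read 'x': {c} → {f}.
None of the earlier sets intersect F, but {f} does.

1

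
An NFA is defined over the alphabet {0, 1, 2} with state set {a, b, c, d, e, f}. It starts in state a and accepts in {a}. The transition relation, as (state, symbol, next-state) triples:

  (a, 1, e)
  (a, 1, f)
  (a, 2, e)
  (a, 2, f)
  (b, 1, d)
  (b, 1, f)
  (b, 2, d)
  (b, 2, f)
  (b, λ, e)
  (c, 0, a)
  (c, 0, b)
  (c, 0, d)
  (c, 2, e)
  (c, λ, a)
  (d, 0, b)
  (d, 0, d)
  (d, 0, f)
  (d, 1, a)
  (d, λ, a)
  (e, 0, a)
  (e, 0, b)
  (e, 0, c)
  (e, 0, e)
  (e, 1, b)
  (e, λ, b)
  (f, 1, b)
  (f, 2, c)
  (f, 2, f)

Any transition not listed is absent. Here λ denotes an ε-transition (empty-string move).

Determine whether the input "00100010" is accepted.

No

Start in {a}.
Read '0': {a} → ∅.
The set is empty and remains empty for the remaining 7 symbols.
The final set ∅ contains no accepting state.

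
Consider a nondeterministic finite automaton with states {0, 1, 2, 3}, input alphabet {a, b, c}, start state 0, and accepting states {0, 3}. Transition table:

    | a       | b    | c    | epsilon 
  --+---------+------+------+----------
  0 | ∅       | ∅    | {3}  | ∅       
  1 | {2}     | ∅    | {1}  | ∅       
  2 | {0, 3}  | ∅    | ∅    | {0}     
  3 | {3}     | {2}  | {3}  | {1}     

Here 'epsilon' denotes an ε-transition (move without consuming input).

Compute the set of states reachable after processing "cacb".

{0, 2}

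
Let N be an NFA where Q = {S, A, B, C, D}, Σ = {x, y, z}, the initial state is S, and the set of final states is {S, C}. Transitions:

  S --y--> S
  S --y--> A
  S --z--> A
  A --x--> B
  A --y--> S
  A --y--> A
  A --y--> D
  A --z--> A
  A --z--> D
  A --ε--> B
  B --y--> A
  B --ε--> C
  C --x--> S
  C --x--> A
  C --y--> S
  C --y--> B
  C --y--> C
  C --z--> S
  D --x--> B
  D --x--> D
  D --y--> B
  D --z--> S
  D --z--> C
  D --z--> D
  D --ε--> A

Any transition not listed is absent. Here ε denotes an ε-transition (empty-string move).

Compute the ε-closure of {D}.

{A, B, C, D}

Begin with {D}.
ε-move D → A; add A.
ε-move A → B; add B.
ε-move B → C; add C.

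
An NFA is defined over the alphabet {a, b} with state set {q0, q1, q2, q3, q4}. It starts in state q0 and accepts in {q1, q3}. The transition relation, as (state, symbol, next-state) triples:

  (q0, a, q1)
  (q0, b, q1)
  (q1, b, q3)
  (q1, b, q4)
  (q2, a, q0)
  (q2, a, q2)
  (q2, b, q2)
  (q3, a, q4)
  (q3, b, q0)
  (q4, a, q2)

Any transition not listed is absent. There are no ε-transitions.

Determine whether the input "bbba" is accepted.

Yes

Start in {q0}.
Read 'b': q0→{q1}; now {q1}.
Read 'b': q1→{q3, q4}; now {q3, q4}.
Read 'b': q3→{q0}, q4→∅; now {q0}.
Read 'a': q0→{q1}; now {q1}.
The final set {q1} contains the accepting state q1.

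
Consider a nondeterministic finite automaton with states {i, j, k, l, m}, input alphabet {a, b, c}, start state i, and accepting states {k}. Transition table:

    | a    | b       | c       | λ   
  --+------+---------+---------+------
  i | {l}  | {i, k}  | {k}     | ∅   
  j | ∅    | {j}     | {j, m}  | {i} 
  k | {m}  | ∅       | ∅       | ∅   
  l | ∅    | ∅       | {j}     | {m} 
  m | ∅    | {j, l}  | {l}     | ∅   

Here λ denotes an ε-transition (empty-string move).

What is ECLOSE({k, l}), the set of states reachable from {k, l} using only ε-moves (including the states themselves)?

Begin with {k, l}.
ε-move l → m; add m.

{k, l, m}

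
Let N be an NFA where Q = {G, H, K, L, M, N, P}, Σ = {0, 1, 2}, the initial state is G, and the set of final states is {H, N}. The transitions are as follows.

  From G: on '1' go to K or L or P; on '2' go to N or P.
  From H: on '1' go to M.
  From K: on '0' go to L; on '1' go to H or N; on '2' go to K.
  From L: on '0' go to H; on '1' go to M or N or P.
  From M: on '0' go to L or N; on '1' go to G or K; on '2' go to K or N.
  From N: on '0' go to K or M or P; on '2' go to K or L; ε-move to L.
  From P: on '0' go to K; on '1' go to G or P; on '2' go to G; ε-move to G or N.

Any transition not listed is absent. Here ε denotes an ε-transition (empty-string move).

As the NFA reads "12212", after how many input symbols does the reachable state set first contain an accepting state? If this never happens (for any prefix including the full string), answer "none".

1

Start in {G}.
Read '1': {G} → {G, K, L, N, P}.
None of the earlier sets intersect F, but {G, K, L, N, P} does.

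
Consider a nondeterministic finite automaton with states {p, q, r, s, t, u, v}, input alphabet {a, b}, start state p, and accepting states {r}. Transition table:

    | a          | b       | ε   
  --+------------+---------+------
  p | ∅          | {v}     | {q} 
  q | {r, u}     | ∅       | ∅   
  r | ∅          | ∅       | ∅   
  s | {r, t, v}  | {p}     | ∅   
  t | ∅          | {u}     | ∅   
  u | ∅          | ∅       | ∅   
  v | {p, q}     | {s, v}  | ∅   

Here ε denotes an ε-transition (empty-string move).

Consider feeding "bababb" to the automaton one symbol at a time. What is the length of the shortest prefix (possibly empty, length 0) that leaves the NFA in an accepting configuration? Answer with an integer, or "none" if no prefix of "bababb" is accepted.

Start: ε-closure({p}) = {p, q}.
Read 'b': p→{v}, q→∅; now {v}.
Read 'a': v→{p, q}; now {p, q}.
Read 'b': p→{v}, q→∅; now {v}.
Read 'a': v→{p, q}; now {p, q}.
Read 'b': p→{v}, q→∅; now {v}.
Read 'b': v→{s, v}; now {s, v}.
No reachable set along the way intersects F.

none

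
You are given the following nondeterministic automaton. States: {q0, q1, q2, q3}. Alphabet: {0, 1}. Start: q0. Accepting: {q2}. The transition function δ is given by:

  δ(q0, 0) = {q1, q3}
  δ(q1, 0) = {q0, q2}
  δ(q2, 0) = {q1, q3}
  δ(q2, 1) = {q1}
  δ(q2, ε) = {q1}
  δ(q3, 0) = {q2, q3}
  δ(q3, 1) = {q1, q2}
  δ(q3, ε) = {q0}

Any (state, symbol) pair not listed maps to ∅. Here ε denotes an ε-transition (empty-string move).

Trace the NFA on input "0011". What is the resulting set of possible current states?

{q1}

Start in {q0}.
Read '0': q0→{q1, q3}; union {q1, q3}; ε-closure = {q0, q1, q3}.
Read '0': q0→{q1, q3}, q1→{q0, q2}, q3→{q2, q3}; now {q0, q1, q2, q3}.
Read '1': q0→∅, q1→∅, q2→{q1}, q3→{q1, q2}; now {q1, q2}.
Read '1': q1→∅, q2→{q1}; now {q1}.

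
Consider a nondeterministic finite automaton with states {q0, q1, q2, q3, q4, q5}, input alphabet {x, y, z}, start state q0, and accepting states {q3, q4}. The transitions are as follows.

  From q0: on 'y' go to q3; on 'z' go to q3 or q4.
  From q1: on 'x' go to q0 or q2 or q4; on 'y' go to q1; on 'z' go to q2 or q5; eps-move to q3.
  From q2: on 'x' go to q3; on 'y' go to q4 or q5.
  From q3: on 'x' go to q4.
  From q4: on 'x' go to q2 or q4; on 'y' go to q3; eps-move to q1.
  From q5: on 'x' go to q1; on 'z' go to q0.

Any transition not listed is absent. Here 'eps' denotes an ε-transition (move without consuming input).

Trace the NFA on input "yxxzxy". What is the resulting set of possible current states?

{q1, q3, q4, q5}

Start in {q0}.
Read 'y': q0→{q3}; now {q3}.
Read 'x': q3→{q4}; union {q4}; ε-closure = {q1, q3, q4}.
Read 'x': q1→{q0, q2, q4}, q3→{q4}, q4→{q2, q4}; union {q0, q2, q4}; ε-closure = {q0, q1, q2, q3, q4}.
Read 'z': q0→{q3, q4}, q1→{q2, q5}, q2→∅, q3→∅, q4→∅; union {q2, q3, q4, q5}; ε-closure = {q1, q2, q3, q4, q5}.
Read 'x': q1→{q0, q2, q4}, q2→{q3}, q3→{q4}, q4→{q2, q4}, q5→{q1}; now {q0, q1, q2, q3, q4}.
Read 'y': q0→{q3}, q1→{q1}, q2→{q4, q5}, q3→∅, q4→{q3}; now {q1, q3, q4, q5}.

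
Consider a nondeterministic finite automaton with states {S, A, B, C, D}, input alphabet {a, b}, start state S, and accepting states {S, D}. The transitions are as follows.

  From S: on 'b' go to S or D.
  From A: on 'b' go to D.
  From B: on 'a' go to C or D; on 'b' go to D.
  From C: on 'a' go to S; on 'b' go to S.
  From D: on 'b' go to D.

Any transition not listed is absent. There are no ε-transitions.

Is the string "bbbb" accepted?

Yes

Start in {S}.
Read 'b': S→{S, D}; now {S, D}.
Read 'b': S→{S, D}, D→{D}; now {S, D}.
Read 'b': S→{S, D}, D→{D}; now {S, D}.
Read 'b': S→{S, D}, D→{D}; now {S, D}.
The final set {S, D} contains the accepting states S, D.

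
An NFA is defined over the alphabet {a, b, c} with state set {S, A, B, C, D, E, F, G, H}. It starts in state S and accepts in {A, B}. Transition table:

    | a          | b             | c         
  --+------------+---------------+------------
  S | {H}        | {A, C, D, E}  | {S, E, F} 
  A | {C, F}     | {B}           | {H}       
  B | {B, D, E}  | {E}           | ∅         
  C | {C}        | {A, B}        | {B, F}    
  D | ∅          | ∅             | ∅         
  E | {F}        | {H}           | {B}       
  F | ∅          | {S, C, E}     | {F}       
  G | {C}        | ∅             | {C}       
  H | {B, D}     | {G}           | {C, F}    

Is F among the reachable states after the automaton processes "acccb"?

No

Start in {S}.
Read 'a': S→{H}; now {H}.
Read 'c': H→{C, F}; now {C, F}.
Read 'c': C→{B, F}, F→{F}; now {B, F}.
Read 'c': B→∅, F→{F}; now {F}.
Read 'b': F→{S, C, E}; now {S, C, E}.
State F is not in {S, C, E}.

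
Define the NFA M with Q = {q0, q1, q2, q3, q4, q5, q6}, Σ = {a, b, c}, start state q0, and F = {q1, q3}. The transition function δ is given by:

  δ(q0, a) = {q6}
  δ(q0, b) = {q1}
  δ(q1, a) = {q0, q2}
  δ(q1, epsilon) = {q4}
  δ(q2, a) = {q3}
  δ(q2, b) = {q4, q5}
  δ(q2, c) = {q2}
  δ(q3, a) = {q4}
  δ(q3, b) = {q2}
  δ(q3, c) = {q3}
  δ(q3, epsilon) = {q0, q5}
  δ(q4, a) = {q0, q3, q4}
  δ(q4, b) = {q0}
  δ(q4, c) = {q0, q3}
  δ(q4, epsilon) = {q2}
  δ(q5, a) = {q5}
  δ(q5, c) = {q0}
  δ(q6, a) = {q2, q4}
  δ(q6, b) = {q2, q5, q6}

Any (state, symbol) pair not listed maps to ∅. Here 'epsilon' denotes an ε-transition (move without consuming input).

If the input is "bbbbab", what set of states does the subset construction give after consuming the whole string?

Start in {q0}.
Read 'b': q0→{q1}; union {q1}; ε-closure = {q1, q2, q4}.
Read 'b': q1→∅, q2→{q4, q5}, q4→{q0}; union {q0, q4, q5}; ε-closure = {q0, q2, q4, q5}.
Read 'b': q0→{q1}, q2→{q4, q5}, q4→{q0}, q5→∅; union {q0, q1, q4, q5}; ε-closure = {q0, q1, q2, q4, q5}.
Read 'b': q0→{q1}, q1→∅, q2→{q4, q5}, q4→{q0}, q5→∅; union {q0, q1, q4, q5}; ε-closure = {q0, q1, q2, q4, q5}.
Read 'a': q0→{q6}, q1→{q0, q2}, q2→{q3}, q4→{q0, q3, q4}, q5→{q5}; now {q0, q2, q3, q4, q5, q6}.
Read 'b': q0→{q1}, q2→{q4, q5}, q3→{q2}, q4→{q0}, q5→∅, q6→{q2, q5, q6}; now {q0, q1, q2, q4, q5, q6}.

{q0, q1, q2, q4, q5, q6}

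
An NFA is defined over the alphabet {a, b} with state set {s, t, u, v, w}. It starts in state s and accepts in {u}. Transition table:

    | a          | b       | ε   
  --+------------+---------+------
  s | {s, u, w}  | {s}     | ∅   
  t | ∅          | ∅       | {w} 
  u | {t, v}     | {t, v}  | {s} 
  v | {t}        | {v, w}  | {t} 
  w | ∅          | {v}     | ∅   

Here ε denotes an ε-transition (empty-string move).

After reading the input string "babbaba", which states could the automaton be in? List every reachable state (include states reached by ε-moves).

Start in {s}.
Read 'b': s→{s}; now {s}.
Read 'a': s→{s, u, w}; now {s, u, w}.
Read 'b': s→{s}, u→{t, v}, w→{v}; union {s, t, v}; ε-closure = {s, t, v, w}.
Read 'b': s→{s}, t→∅, v→{v, w}, w→{v}; union {s, v, w}; ε-closure = {s, t, v, w}.
Read 'a': s→{s, u, w}, t→∅, v→{t}, w→∅; now {s, t, u, w}.
Read 'b': s→{s}, t→∅, u→{t, v}, w→{v}; union {s, t, v}; ε-closure = {s, t, v, w}.
Read 'a': s→{s, u, w}, t→∅, v→{t}, w→∅; now {s, t, u, w}.

{s, t, u, w}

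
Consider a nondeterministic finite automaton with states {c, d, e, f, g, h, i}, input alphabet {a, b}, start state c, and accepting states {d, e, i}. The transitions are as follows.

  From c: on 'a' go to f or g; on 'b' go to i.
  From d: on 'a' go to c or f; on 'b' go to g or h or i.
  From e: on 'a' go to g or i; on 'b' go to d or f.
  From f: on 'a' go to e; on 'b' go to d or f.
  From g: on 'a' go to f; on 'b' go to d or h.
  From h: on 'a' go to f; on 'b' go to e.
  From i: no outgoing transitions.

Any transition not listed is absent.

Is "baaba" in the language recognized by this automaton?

Start in {c}.
Read 'b': {c} → {i}.
Read 'a': {i} → ∅.
The set is empty and remains empty for the remaining 3 symbols.
The final set ∅ contains no accepting state.

No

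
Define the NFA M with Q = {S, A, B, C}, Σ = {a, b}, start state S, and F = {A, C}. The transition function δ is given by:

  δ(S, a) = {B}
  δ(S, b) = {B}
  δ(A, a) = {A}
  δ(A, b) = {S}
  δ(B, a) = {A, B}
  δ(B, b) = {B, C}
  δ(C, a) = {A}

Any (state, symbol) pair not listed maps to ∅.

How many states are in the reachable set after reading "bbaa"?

Start in {S}.
Read 'b': S→{B}; now {B}.
Read 'b': B→{B, C}; now {B, C}.
Read 'a': B→{A, B}, C→{A}; now {A, B}.
Read 'a': A→{A}, B→{A, B}; now {A, B}.
That set has 2 states.

2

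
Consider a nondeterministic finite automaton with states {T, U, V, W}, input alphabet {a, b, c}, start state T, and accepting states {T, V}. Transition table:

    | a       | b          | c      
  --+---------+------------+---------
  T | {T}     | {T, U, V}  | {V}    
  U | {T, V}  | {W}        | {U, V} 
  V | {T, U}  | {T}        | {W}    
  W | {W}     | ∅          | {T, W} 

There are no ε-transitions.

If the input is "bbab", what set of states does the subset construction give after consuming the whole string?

{T, U, V, W}

Start in {T}.
Read 'b': {T} → {T, U, V}.
Read 'b': {T, U, V} → {T, U, V, W}.
Read 'a': {T, U, V, W} → {T, U, V, W}.
Read 'b': {T, U, V, W} → {T, U, V, W}.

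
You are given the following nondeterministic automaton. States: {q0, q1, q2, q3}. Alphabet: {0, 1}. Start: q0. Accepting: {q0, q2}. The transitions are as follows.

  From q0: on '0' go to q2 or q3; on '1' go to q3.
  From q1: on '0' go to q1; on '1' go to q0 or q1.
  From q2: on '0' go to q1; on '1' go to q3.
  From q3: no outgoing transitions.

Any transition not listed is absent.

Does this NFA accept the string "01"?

Start in {q0}.
Read '0': {q0} → {q2, q3}.
Read '1': {q2, q3} → {q3}.
The final set {q3} contains no accepting state.

No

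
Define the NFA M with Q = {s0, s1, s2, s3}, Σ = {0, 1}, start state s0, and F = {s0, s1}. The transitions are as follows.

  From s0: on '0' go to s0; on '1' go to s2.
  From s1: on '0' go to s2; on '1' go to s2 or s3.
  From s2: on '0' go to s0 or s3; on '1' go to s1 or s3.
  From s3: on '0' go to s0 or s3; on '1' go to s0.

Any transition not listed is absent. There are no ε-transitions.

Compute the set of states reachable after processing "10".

Start in {s0}.
Read '1': s0→{s2}; now {s2}.
Read '0': s2→{s0, s3}; now {s0, s3}.

{s0, s3}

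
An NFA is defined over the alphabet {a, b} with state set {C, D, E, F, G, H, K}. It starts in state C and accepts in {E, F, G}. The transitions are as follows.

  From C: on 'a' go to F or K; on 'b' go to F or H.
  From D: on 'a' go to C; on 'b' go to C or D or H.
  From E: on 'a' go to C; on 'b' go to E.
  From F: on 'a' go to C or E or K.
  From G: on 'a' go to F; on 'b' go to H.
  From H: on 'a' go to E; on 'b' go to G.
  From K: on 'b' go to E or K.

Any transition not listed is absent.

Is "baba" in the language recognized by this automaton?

Yes

Start in {C}.
Read 'b': {C} → {F, H}.
Read 'a': {F, H} → {C, E, K}.
Read 'b': {C, E, K} → {E, F, H, K}.
Read 'a': {E, F, H, K} → {C, E, K}.
The final set {C, E, K} contains the accepting state E.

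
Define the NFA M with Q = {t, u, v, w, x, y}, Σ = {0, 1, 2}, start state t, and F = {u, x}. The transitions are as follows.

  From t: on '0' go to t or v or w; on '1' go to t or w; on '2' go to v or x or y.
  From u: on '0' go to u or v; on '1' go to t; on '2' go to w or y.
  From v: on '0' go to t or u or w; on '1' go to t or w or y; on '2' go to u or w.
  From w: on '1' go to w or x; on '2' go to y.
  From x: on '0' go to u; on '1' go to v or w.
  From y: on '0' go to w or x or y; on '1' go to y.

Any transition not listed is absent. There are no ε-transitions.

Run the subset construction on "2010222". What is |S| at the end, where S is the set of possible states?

Start in {t}.
Read '2': t→{v, x, y}; now {v, x, y}.
Read '0': v→{t, u, w}, x→{u}, y→{w, x, y}; now {t, u, w, x, y}.
Read '1': t→{t, w}, u→{t}, w→{w, x}, x→{v, w}, y→{y}; now {t, v, w, x, y}.
Read '0': t→{t, v, w}, v→{t, u, w}, w→∅, x→{u}, y→{w, x, y}; now {t, u, v, w, x, y}.
Read '2': t→{v, x, y}, u→{w, y}, v→{u, w}, w→{y}, x→∅, y→∅; now {u, v, w, x, y}.
Read '2': u→{w, y}, v→{u, w}, w→{y}, x→∅, y→∅; now {u, w, y}.
Read '2': u→{w, y}, w→{y}, y→∅; now {w, y}.
That set has 2 states.

2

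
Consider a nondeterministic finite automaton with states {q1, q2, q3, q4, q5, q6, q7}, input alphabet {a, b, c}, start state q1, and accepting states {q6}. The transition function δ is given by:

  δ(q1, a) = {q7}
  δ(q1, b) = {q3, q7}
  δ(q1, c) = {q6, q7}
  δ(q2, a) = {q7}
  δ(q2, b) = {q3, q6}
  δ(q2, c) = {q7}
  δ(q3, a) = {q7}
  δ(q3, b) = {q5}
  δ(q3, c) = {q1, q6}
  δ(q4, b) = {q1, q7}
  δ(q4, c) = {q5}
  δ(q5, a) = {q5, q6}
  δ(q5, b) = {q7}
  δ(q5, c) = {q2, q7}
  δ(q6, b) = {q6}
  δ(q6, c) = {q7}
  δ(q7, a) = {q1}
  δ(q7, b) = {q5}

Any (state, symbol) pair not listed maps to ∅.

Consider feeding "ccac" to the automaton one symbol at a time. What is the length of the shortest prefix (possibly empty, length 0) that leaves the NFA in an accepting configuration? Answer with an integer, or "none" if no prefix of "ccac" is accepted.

Start in {q1}.
Read 'c': q1→{q6, q7}; now {q6, q7}.
None of the earlier sets intersect F, but {q6, q7} does.

1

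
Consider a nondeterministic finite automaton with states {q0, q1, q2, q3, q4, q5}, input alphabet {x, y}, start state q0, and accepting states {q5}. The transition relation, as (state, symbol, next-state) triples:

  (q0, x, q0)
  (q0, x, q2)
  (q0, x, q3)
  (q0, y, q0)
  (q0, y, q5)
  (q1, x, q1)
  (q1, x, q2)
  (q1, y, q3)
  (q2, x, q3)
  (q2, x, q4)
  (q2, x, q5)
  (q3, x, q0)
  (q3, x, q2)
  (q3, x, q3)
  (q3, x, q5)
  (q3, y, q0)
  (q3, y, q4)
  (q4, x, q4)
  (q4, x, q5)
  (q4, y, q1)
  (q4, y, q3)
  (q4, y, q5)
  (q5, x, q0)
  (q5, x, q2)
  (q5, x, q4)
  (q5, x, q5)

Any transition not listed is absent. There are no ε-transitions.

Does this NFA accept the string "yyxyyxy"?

Yes

Start in {q0}.
Read 'y': q0→{q0, q5}; now {q0, q5}.
Read 'y': q0→{q0, q5}, q5→∅; now {q0, q5}.
Read 'x': q0→{q0, q2, q3}, q5→{q0, q2, q4, q5}; now {q0, q2, q3, q4, q5}.
Read 'y': q0→{q0, q5}, q2→∅, q3→{q0, q4}, q4→{q1, q3, q5}, q5→∅; now {q0, q1, q3, q4, q5}.
Read 'y': q0→{q0, q5}, q1→{q3}, q3→{q0, q4}, q4→{q1, q3, q5}, q5→∅; now {q0, q1, q3, q4, q5}.
Read 'x': q0→{q0, q2, q3}, q1→{q1, q2}, q3→{q0, q2, q3, q5}, q4→{q4, q5}, q5→{q0, q2, q4, q5}; now {q0, q1, q2, q3, q4, q5}.
Read 'y': q0→{q0, q5}, q1→{q3}, q2→∅, q3→{q0, q4}, q4→{q1, q3, q5}, q5→∅; now {q0, q1, q3, q4, q5}.
The final set {q0, q1, q3, q4, q5} contains the accepting state q5.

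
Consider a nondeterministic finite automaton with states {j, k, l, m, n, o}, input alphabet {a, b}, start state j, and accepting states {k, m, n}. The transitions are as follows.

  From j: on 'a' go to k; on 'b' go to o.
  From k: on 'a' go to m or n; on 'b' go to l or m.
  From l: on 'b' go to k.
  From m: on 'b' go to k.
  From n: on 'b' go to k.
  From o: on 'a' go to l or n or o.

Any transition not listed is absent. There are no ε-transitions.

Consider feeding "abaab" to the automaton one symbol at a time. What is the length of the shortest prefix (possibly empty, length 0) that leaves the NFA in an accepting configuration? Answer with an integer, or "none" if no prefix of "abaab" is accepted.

Start in {j}.
Read 'a': j→{k}; now {k}.
None of the earlier sets intersect F, but {k} does.

1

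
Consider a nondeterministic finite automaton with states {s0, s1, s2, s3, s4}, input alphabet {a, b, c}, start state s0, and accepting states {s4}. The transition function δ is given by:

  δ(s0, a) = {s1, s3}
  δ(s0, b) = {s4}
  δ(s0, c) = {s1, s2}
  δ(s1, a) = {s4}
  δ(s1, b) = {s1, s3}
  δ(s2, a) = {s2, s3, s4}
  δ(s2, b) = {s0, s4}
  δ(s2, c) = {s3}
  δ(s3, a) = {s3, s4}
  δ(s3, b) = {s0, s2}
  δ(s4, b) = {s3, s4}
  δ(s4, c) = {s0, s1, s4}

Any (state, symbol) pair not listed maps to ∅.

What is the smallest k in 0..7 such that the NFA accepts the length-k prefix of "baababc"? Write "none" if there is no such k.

1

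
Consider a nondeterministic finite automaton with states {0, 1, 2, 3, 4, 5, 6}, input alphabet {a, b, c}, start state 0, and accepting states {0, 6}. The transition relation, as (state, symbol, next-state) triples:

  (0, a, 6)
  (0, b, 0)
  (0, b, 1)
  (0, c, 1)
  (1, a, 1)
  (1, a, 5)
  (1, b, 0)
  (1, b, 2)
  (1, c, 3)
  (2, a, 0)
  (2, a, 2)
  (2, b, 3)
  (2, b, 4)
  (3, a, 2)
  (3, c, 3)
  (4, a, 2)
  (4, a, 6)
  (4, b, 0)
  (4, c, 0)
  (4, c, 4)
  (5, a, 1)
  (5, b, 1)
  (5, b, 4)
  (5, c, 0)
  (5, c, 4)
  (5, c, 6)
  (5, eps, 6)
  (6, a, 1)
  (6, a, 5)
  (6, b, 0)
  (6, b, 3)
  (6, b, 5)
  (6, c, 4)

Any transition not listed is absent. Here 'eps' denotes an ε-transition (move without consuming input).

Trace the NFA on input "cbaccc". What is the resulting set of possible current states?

Start in {0}.
Read 'c': 0→{1}; now {1}.
Read 'b': 1→{0, 2}; now {0, 2}.
Read 'a': 0→{6}, 2→{0, 2}; now {0, 2, 6}.
Read 'c': 0→{1}, 2→∅, 6→{4}; now {1, 4}.
Read 'c': 1→{3}, 4→{0, 4}; now {0, 3, 4}.
Read 'c': 0→{1}, 3→{3}, 4→{0, 4}; now {0, 1, 3, 4}.

{0, 1, 3, 4}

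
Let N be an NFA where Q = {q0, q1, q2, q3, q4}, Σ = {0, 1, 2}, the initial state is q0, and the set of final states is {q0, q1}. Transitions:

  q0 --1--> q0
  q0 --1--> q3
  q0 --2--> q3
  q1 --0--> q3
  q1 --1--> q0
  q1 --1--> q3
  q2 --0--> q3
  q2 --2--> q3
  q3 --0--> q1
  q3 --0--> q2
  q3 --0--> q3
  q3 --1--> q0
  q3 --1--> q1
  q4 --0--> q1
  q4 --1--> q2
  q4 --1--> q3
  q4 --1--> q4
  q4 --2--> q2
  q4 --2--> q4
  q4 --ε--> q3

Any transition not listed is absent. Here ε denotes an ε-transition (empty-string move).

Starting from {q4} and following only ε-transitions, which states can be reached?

{q3, q4}

Begin with {q4}.
ε-move q4 → q3; add q3.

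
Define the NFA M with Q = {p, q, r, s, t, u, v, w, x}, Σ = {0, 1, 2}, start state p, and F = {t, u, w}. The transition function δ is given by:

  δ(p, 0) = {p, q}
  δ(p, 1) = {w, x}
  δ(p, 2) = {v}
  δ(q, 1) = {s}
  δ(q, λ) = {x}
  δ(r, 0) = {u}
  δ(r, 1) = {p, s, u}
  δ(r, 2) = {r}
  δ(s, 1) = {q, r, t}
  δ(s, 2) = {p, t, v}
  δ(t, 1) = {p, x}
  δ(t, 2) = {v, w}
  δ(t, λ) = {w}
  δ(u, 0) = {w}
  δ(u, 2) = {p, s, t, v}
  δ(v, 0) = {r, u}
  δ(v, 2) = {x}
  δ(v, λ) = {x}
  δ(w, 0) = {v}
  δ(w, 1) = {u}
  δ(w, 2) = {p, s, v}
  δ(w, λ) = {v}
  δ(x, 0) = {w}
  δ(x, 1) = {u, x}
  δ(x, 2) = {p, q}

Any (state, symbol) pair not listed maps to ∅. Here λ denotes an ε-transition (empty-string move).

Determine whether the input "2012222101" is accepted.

Yes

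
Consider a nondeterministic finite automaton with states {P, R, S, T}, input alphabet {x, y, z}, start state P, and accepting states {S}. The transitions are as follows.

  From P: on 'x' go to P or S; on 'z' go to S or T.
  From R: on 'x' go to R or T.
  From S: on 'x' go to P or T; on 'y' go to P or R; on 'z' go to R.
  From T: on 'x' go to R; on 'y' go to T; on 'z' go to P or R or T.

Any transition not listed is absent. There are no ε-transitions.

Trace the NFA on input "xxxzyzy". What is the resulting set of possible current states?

Start in {P}.
Read 'x': {P} → {P, S}.
Read 'x': {P, S} → {P, S, T}.
Read 'x': {P, S, T} → {P, R, S, T}.
Read 'z': {P, R, S, T} → {P, R, S, T}.
Read 'y': {P, R, S, T} → {P, R, T}.
Read 'z': {P, R, T} → {P, R, S, T}.
Read 'y': {P, R, S, T} → {P, R, T}.

{P, R, T}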